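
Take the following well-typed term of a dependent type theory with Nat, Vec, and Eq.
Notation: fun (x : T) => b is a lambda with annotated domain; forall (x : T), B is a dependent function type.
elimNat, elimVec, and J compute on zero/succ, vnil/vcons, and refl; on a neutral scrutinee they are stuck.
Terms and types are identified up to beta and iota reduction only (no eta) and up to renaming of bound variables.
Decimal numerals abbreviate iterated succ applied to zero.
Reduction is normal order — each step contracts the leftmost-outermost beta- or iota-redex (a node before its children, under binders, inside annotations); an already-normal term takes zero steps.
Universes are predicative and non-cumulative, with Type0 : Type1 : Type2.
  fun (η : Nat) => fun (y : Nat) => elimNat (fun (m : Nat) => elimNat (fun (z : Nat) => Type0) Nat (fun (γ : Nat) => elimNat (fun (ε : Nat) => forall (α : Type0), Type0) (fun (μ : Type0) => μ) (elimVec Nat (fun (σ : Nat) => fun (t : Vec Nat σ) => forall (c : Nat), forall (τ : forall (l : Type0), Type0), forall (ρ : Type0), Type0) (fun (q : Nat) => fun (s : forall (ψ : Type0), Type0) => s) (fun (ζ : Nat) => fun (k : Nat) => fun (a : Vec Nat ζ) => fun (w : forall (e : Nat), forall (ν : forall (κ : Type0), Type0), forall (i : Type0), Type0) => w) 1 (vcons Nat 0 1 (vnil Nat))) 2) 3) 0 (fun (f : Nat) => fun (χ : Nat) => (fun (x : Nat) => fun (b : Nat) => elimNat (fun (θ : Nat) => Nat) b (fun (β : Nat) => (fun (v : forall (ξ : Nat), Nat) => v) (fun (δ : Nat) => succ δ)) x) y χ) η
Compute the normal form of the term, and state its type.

resulting normal form:
  fun (η : Nat) => fun (y : Nat) => elimNat (fun (m : Nat) => Nat) 0 (fun (z : Nat) => fun (γ : Nat) => elimNat (fun (ε : Nat) => Nat) γ (fun (α : Nat) => fun (μ : Nat) => succ μ) y) η
inferred type:
  forall (η : Nat), forall (y : Nat), Nat


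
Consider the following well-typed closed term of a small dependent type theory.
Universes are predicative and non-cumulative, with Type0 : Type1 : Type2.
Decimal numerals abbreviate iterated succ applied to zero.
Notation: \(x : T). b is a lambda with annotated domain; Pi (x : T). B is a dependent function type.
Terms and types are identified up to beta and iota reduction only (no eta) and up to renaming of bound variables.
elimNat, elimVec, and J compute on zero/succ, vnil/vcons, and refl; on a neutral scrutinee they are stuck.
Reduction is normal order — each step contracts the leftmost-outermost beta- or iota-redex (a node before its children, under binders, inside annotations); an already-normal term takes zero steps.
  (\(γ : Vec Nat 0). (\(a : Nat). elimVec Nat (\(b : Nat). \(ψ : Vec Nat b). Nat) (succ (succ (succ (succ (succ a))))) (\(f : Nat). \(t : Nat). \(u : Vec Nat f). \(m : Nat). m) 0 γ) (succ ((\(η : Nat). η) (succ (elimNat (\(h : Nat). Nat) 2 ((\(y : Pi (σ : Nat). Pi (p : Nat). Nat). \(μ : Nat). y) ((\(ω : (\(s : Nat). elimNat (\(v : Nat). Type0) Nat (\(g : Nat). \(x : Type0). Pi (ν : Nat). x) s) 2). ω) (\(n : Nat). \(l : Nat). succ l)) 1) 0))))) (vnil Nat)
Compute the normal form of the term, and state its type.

resulting normal form:
  9
the term's type:
  Nat
observation: the first redex contracted is a beta-redex; the normal form is reached in 5 normal-order steps.


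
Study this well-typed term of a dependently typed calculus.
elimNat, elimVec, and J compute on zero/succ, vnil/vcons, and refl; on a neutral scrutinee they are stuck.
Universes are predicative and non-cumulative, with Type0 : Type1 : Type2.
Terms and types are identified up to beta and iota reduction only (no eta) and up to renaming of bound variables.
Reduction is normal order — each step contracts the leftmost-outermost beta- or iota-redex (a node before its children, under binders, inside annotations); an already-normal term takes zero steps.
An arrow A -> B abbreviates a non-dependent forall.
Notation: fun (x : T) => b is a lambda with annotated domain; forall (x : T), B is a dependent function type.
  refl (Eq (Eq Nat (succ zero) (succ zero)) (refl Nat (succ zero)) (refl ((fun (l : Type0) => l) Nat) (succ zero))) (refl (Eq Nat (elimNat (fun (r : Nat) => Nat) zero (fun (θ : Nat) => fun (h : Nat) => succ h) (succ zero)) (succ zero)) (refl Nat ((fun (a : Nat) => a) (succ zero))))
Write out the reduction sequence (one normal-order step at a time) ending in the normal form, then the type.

normal-order reduction sequence:
  refl (Eq (Eq Nat (succ zero) (succ zero)) (refl Nat (succ zero)) (refl ((fun (l : Type0) => l) Nat) (succ zero))) (refl (Eq Nat (elimNat (fun (r : Nat) => Nat) zero (fun (θ : Nat) => fun (h : Nat) => succ h) (succ zero)) (succ zero)) (refl Nat ((fun (a : Nat) => a) (succ zero))))
  ~> refl (Eq (Eq Nat (succ zero) (succ zero)) (refl Nat (succ zero)) (refl Nat (succ zero))) (refl (Eq Nat (elimNat (fun (l : Nat) => Nat) zero (fun (r : Nat) => fun (θ : Nat) => succ θ) (succ zero)) (succ zero)) (refl Nat ((fun (h : Nat) => h) (succ zero))))
  ~> refl (Eq (Eq Nat (succ zero) (succ zero)) (refl Nat (succ zero)) (refl Nat (succ zero))) (refl (Eq Nat ((fun (l : Nat) => fun (r : Nat) => succ r) zero (elimNat (fun (θ : Nat) => Nat) zero (fun (h : Nat) => fun (a : Nat) => succ a) zero)) (succ zero)) (refl Nat ((fun (ν : Nat) => ν) (succ zero))))
  ~> refl (Eq (Eq Nat (succ zero) (succ zero)) (refl Nat (succ zero)) (refl Nat (succ zero))) (refl (Eq Nat ((fun (l : Nat) => succ l) (elimNat (fun (r : Nat) => Nat) zero (fun (θ : Nat) => fun (h : Nat) => succ h) zero)) (succ zero)) (refl Nat ((fun (a : Nat) => a) (succ zero))))
  ~> refl (Eq (Eq Nat (succ zero) (succ zero)) (refl Nat (succ zero)) (refl Nat (succ zero))) (refl (Eq Nat (succ (elimNat (fun (l : Nat) => Nat) zero (fun (r : Nat) => fun (θ : Nat) => succ θ) zero)) (succ zero)) (refl Nat ((fun (h : Nat) => h) (succ zero))))
  ~> refl (Eq (Eq Nat (succ zero) (succ zero)) (refl Nat (succ zero)) (refl Nat (succ zero))) (refl (Eq Nat (succ zero) (succ zero)) (refl Nat ((fun (l : Nat) => l) (succ zero))))
  ~> refl (Eq (Eq Nat (succ zero) (succ zero)) (refl Nat (succ zero)) (refl Nat (succ zero))) (refl (Eq Nat (succ zero) (succ zero)) (refl Nat (succ zero)))
type:
  Eq (Eq (Eq Nat (succ zero) (succ zero)) (refl Nat (succ zero)) (refl Nat (succ zero))) (refl (Eq Nat (succ zero) (succ zero)) (refl Nat (succ zero))) (refl (Eq Nat (succ zero) (succ zero)) (refl Nat (succ zero)))


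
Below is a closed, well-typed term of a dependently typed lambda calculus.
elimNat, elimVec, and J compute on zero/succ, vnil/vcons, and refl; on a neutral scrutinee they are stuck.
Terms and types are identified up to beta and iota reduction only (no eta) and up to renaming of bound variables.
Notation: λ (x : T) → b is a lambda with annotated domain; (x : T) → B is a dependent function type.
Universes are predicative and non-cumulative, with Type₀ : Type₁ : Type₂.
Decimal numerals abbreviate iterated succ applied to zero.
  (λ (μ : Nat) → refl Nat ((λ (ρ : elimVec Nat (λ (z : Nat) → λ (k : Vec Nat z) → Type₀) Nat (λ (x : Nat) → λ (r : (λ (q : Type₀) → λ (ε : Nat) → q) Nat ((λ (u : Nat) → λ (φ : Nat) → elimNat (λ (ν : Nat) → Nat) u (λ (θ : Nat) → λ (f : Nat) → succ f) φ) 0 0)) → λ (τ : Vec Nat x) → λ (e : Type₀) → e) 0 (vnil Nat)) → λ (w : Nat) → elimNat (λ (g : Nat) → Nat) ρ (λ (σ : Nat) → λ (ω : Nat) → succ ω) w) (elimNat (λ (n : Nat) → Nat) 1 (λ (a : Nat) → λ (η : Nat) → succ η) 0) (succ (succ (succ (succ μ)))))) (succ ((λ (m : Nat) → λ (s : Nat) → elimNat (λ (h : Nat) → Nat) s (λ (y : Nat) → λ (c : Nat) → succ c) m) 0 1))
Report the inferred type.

the term's type:
  Eq Nat 7 7


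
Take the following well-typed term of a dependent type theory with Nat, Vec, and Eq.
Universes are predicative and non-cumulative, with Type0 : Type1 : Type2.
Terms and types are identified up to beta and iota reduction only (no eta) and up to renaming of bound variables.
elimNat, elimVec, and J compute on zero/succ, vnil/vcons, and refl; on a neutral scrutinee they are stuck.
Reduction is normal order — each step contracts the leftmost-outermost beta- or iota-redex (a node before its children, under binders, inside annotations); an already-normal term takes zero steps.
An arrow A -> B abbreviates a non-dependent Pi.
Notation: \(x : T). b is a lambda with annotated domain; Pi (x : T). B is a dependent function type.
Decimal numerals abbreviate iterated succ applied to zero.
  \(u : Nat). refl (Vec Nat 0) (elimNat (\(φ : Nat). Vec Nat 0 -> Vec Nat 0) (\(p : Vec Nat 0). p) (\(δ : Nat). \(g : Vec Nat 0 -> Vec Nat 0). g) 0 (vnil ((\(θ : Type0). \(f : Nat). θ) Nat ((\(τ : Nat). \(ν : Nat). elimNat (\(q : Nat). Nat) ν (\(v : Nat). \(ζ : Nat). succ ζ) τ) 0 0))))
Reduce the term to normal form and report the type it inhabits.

reduced normal form:
  \(u : Nat). refl (Vec Nat 0) (vnil Nat)
type:
  Nat -> Eq (Vec Nat 0) (vnil Nat) (vnil Nat)


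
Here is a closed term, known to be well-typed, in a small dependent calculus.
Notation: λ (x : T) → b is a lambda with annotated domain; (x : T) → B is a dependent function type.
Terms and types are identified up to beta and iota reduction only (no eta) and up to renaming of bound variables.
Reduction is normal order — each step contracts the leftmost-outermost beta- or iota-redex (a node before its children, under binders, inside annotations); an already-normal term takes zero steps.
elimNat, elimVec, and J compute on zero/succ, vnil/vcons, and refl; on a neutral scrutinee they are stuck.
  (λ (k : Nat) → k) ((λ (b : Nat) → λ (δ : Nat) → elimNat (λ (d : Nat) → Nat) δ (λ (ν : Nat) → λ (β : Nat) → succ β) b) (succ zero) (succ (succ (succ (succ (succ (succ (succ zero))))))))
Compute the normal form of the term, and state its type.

reduced normal form:
  succ (succ (succ (succ (succ (succ (succ (succ zero)))))))
type:
  Nat
observation: contracting a beta-redex first, the term normalizes in 7 steps.


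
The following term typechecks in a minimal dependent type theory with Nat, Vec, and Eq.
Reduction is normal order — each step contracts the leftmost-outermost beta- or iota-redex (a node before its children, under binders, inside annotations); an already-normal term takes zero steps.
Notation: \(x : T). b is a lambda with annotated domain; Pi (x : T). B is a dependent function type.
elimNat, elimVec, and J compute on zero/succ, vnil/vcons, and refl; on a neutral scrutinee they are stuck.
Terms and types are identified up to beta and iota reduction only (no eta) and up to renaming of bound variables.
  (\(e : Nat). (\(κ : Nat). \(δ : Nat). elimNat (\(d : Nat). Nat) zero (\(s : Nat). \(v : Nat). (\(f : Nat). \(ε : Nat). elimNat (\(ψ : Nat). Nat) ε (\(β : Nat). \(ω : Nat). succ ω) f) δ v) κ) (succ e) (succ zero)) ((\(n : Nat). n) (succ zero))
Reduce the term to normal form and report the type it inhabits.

reduced normal form:
  succ (succ zero)
inferred type:
  Nat


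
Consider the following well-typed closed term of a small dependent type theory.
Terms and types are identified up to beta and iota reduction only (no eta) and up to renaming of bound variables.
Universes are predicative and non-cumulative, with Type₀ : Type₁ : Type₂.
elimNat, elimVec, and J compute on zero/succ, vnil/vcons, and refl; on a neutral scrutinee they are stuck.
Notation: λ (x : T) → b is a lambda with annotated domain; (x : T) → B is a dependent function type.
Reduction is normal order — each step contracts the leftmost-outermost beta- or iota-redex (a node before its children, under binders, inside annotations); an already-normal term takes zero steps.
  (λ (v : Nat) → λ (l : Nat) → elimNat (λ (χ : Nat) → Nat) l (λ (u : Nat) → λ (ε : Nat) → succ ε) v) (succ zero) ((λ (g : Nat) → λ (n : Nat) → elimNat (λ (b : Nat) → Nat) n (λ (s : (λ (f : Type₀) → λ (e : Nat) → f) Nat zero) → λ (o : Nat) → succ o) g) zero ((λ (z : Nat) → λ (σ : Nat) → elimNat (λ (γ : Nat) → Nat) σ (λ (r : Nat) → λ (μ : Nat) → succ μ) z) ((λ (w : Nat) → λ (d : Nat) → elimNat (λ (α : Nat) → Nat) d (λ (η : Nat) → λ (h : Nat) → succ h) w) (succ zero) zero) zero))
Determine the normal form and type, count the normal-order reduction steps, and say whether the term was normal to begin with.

normal form:
  succ (succ zero)
inferred type:
  Nat
reduction steps (normal order): 21
term was already normal: no
first contracted redex: a beta-redex


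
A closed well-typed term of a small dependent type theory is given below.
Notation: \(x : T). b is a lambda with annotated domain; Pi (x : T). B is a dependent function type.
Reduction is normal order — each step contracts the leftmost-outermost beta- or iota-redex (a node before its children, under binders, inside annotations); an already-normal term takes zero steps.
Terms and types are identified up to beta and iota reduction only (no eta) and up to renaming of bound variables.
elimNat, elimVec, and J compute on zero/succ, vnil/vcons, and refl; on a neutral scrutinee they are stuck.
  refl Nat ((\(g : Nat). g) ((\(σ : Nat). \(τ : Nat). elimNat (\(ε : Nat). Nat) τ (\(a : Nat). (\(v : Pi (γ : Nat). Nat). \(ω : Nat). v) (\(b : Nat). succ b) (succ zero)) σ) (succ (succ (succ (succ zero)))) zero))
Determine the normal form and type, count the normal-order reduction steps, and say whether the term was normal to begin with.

reduced normal form:
  refl Nat (succ (succ (succ (succ zero))))
the term's type:
  Eq Nat (succ (succ (succ (succ zero)))) (succ (succ (succ (succ zero))))
reduction steps (normal order): 24
term was already normal: no
first redex: a beta-redex


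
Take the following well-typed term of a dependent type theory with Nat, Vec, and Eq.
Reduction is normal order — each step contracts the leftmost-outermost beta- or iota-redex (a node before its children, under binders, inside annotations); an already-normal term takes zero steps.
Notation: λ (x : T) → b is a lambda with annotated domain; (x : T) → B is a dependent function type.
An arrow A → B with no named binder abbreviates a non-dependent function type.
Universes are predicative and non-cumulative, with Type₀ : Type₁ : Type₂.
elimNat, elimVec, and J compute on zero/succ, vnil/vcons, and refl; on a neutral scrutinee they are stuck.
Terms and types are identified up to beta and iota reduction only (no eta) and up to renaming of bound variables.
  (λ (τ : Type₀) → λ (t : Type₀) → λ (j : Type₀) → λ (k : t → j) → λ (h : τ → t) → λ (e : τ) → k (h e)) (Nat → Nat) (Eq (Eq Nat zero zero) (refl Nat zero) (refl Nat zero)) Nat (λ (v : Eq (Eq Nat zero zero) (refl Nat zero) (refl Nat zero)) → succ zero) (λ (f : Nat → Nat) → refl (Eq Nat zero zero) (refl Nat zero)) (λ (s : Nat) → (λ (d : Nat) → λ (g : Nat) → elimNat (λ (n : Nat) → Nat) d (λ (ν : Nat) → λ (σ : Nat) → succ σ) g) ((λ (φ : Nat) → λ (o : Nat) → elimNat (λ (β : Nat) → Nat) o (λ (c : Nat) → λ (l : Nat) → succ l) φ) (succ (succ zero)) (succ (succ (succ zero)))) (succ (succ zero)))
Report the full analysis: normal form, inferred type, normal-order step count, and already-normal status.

normal form:
  succ zero
type:
  Nat
steps to reach normal form (normal order): 7
started in normal form: no
first contracted redex: a beta-redex


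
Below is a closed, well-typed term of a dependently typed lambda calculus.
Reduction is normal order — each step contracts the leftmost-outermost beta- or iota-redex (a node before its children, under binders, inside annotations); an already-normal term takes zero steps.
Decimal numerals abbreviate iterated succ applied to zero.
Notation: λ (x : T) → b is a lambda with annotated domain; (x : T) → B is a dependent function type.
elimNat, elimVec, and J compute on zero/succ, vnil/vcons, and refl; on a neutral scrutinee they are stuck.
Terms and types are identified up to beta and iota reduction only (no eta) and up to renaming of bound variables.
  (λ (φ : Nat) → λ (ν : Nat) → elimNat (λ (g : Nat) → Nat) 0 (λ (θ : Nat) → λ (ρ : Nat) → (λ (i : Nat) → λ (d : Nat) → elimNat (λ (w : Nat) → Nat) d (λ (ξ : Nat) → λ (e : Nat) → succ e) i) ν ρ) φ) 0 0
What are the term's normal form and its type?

resulting normal form:
  0
the term's type:
  Nat
observation: 3 normal-order steps separate the term from its normal form.


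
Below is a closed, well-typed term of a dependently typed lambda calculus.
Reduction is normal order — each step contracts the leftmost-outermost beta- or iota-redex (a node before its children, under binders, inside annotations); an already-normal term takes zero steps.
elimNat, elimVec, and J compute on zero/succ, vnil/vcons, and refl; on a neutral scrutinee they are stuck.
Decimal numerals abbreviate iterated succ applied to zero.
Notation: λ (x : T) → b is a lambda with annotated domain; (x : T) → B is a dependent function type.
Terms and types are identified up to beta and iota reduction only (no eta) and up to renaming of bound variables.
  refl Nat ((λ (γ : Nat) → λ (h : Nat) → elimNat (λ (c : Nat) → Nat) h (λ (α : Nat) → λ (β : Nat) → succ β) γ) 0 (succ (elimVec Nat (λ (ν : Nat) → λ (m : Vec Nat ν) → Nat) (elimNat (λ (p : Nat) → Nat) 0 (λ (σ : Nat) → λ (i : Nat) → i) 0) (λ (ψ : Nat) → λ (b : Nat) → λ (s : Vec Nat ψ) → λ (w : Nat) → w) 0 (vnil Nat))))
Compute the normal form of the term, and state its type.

reduced normal form:
  refl Nat 1
type:
  Eq Nat 1 1


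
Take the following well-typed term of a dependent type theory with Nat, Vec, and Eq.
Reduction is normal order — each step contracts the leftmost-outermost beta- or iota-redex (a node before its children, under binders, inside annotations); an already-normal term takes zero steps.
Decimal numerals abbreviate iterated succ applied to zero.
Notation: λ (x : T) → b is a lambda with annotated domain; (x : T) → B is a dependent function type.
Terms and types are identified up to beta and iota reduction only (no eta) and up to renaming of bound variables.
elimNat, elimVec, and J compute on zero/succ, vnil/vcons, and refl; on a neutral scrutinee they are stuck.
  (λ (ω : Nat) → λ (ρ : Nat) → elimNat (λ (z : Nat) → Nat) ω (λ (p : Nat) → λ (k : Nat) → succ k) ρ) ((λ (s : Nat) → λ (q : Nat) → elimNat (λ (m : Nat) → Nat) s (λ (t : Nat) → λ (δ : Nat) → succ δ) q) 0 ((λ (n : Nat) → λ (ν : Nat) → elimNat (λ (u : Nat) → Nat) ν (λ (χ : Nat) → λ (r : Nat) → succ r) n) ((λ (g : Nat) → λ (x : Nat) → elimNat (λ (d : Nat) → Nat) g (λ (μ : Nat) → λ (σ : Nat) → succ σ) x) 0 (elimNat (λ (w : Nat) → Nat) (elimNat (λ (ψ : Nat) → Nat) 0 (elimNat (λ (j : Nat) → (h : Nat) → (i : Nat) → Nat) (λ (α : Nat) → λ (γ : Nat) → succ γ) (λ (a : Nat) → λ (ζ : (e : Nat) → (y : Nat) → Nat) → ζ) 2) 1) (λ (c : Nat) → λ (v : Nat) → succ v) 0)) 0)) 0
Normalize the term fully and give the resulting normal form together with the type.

normal form:
  1
type:
  Nat


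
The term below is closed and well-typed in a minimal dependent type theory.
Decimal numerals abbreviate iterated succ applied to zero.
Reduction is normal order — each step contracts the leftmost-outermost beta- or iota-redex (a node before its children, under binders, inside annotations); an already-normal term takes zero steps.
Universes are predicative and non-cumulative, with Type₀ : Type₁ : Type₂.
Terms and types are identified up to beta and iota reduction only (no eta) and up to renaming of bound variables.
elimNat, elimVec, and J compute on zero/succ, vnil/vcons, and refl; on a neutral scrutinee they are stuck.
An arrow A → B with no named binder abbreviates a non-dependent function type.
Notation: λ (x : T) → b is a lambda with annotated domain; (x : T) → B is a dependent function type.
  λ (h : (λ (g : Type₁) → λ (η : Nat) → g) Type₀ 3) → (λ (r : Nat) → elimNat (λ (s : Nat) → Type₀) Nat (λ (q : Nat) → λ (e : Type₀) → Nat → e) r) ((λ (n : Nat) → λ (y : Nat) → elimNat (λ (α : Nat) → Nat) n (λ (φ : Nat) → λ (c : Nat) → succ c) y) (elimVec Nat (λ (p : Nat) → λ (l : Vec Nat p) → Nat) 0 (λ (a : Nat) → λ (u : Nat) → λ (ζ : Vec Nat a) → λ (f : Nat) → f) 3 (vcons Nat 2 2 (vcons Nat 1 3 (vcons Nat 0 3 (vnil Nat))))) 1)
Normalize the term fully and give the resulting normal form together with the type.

normal form:
  λ (h : Type₀) → Nat → Nat
inferred type:
  Type₀ → Type₀
observation: 29 normal-order steps separate the term from its normal form.


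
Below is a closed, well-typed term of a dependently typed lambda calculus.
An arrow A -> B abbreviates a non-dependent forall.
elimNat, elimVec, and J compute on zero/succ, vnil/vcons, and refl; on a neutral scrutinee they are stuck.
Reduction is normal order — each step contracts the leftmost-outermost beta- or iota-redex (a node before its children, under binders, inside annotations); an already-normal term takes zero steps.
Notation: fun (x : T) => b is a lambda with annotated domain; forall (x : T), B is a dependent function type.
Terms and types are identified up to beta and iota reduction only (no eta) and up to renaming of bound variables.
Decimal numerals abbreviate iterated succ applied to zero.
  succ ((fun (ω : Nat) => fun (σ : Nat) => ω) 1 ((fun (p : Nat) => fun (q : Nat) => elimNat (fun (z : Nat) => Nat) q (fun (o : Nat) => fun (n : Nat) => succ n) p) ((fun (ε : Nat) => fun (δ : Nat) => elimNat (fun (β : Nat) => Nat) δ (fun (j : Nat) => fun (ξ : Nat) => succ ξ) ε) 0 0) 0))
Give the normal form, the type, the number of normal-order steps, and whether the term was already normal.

resulting normal form:
  2
inferred type:
  Nat
normal-order step count: 2
started in normal form: no
first contracted redex: a beta-redex


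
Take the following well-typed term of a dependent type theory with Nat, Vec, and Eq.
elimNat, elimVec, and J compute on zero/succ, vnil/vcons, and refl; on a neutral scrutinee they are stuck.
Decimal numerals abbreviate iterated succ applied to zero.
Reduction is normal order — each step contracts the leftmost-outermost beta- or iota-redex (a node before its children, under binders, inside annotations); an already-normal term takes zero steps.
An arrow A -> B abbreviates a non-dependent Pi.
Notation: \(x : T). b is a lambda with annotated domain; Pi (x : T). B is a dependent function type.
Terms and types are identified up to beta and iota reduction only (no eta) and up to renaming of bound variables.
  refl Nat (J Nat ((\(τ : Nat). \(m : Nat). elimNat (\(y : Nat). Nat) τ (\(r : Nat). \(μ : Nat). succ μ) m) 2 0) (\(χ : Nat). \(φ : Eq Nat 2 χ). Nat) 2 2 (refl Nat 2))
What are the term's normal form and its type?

reduced normal form:
  refl Nat 2
the term's type:
  Eq Nat 2 2
observation: reduction starts at a J iota-redex, and 1 normal-order step reach the normal form.


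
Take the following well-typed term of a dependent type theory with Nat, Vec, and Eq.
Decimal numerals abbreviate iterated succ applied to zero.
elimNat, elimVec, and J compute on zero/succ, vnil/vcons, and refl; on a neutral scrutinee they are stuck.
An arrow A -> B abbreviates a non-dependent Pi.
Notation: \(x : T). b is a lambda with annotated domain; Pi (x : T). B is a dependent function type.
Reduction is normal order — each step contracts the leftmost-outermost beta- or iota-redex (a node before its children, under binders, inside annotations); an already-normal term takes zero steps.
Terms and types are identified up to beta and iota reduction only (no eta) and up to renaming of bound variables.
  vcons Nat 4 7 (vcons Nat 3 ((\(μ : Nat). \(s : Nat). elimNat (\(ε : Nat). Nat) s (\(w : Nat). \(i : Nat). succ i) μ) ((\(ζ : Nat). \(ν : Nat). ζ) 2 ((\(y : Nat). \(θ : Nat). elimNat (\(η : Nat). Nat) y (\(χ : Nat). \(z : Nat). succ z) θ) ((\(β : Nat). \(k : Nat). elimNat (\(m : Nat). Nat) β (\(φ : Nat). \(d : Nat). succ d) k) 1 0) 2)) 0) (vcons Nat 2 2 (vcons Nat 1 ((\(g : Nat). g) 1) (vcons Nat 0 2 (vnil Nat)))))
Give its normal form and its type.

reduced normal form:
  vcons Nat 4 7 (vcons Nat 3 2 (vcons Nat 2 2 (vcons Nat 1 1 (vcons Nat 0 2 (vnil Nat)))))
type:
  Vec Nat 5


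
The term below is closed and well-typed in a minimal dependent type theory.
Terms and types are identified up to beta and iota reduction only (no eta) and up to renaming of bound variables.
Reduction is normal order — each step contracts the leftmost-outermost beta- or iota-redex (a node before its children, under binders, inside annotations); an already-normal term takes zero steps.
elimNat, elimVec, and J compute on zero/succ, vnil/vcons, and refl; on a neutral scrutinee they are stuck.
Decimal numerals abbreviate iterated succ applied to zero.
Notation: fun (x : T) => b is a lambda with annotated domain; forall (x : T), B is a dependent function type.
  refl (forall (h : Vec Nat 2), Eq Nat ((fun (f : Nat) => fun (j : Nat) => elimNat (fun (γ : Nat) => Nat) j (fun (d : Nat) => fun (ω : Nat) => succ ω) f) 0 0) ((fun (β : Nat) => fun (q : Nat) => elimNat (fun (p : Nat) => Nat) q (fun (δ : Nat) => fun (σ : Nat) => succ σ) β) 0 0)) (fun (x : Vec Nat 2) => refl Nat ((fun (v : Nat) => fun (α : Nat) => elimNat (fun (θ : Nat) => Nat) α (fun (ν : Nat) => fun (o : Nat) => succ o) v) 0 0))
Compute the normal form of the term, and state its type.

resulting normal form:
  refl (forall (h : Vec Nat 2), Eq Nat 0 0) (fun (f : Vec Nat 2) => refl Nat 0)
inferred type:
  Eq (forall (h : Vec Nat 2), Eq Nat 0 0) (fun (f : Vec Nat 2) => refl Nat 0) (fun (j : Vec Nat 2) => refl Nat 0)
observation: 9 normal-order steps separate the term from its normal form.


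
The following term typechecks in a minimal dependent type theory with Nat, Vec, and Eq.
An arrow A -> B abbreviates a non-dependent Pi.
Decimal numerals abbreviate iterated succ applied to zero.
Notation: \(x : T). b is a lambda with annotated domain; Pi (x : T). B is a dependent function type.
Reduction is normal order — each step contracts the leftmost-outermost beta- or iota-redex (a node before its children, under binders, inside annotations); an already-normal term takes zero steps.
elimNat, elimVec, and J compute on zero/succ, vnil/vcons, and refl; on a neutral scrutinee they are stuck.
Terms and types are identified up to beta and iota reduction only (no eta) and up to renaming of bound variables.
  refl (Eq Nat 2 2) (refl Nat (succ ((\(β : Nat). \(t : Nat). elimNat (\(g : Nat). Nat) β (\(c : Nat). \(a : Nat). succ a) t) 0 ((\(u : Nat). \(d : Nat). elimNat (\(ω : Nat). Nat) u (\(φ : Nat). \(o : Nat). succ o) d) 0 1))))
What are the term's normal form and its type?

normal form:
  refl (Eq Nat 2 2) (refl Nat 2)
type:
  Eq (Eq Nat 2 2) (refl Nat 2) (refl Nat 2)
observation: 12 normal-order steps separate the term from its normal form.


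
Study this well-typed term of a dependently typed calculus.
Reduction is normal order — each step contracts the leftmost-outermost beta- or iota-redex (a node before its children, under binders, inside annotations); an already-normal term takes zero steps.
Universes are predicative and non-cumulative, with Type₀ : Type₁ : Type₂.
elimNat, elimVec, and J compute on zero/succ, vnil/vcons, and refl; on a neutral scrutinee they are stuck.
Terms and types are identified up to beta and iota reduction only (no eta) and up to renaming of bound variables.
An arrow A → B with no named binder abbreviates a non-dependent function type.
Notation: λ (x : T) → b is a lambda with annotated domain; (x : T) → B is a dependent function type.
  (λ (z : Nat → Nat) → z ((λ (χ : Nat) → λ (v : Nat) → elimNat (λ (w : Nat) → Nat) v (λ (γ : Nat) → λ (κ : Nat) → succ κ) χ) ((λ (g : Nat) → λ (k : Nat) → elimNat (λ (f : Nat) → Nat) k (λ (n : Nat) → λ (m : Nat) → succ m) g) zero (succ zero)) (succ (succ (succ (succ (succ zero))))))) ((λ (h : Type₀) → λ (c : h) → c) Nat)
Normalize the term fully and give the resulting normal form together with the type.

reduced normal form:
  succ (succ (succ (succ (succ (succ zero)))))
inferred type:
  Nat


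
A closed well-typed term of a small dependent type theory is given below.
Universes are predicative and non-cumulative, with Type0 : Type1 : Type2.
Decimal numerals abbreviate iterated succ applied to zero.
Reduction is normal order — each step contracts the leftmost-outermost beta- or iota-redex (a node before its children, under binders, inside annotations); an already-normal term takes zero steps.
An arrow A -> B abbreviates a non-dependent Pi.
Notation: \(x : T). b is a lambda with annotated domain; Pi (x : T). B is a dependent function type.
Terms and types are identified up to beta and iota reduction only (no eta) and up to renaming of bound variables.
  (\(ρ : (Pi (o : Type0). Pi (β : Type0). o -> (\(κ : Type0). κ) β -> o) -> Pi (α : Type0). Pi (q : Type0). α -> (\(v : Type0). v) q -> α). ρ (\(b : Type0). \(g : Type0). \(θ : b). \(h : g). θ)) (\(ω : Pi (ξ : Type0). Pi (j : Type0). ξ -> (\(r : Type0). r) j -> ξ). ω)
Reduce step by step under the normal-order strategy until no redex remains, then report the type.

normal-order reduction sequence:
  (\(ρ : (Pi (o : Type0). Pi (β : Type0). o -> (\(κ : Type0). κ) β -> o) -> Pi (α : Type0). Pi (q : Type0). α -> (\(v : Type0). v) q -> α). ρ (\(b : Type0). \(g : Type0). \(θ : b). \(h : g). θ)) (\(ω : Pi (ξ : Type0). Pi (j : Type0). ξ -> (\(r : Type0). r) j -> ξ). ω)
  ~> (\(ρ : Pi (o : Type0). Pi (β : Type0). o -> (\(κ : Type0). κ) β -> o). ρ) (\(α : Type0). \(q : Type0). \(v : α). \(b : q). v)
  ~> \(ρ : Type0). \(o : Type0). \(β : ρ). \(κ : o). β
type:
  Pi (ρ : Type0). Pi (o : Type0). ρ -> o -> ρ


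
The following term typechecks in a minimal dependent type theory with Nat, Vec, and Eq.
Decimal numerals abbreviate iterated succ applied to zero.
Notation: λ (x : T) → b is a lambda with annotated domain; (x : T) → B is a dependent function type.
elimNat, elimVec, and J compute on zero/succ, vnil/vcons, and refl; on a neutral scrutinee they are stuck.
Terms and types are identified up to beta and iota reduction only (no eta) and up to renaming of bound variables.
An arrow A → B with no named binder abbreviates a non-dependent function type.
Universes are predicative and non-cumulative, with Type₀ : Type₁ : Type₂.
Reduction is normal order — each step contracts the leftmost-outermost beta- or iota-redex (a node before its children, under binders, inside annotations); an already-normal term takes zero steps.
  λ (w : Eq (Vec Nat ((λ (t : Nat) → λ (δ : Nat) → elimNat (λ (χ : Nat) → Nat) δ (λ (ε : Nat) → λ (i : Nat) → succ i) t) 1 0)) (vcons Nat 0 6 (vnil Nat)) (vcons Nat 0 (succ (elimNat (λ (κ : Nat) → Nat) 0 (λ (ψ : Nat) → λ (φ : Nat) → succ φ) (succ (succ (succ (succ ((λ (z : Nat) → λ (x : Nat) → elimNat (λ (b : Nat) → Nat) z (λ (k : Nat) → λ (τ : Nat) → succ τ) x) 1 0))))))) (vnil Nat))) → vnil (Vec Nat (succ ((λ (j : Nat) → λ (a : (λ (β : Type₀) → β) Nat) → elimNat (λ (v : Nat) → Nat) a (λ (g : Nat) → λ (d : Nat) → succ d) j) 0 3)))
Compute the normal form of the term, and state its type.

resulting normal form:
  λ (w : Eq (Vec Nat 1) (vcons Nat 0 6 (vnil Nat)) (vcons Nat 0 6 (vnil Nat))) → vnil (Vec Nat 4)
the term's type:
  Eq (Vec Nat 1) (vcons Nat 0 6 (vnil Nat)) (vcons Nat 0 6 (vnil Nat)) → Vec (Vec Nat 4) 0
observation: contracting a beta-redex first, the term normalizes in 28 steps.


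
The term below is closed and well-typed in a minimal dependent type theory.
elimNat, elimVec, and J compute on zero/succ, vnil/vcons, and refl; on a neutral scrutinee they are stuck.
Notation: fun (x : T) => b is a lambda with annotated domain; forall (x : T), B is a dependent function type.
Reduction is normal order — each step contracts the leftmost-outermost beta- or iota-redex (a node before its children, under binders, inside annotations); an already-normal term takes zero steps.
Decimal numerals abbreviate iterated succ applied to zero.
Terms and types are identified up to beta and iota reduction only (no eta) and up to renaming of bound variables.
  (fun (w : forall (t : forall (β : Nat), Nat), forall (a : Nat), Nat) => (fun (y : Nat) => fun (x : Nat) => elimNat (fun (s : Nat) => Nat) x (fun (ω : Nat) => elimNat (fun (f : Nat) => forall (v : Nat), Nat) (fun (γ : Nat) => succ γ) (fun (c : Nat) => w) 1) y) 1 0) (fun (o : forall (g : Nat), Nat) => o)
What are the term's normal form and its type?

reduced normal form:
  1
the term's type:
  Nat


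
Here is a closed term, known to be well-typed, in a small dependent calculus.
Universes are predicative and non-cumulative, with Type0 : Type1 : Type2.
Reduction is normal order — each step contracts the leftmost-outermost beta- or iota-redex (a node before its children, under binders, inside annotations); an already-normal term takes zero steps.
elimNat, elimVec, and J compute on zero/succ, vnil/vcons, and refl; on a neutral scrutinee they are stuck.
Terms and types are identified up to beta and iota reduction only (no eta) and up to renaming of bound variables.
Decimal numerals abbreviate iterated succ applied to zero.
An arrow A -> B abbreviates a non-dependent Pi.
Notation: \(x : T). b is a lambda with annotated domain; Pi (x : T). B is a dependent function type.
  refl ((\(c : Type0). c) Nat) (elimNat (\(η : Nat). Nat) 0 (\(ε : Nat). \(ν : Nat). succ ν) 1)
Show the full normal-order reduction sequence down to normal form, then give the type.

reduction (normal order):
  refl ((\(c : Type0). c) Nat) (elimNat (\(η : Nat). Nat) 0 (\(ε : Nat). \(ν : Nat). succ ν) 1)
  ~> refl Nat (elimNat (\(c : Nat). Nat) 0 (\(η : Nat). \(ε : Nat). succ ε) 1)
  ~> refl Nat ((\(c : Nat). \(η : Nat). succ η) 0 (elimNat (\(ε : Nat). Nat) 0 (\(ν : Nat). \(j : Nat). succ j) 0))
  ~> refl Nat ((\(c : Nat). succ c) (elimNat (\(η : Nat). Nat) 0 (\(ε : Nat). \(ν : Nat). succ ν) 0))
  ~> refl Nat (succ (elimNat (\(c : Nat). Nat) 0 (\(η : Nat). \(ε : Nat). succ ε) 0))
  ~> refl Nat 1
type:
  Eq Nat 1 1


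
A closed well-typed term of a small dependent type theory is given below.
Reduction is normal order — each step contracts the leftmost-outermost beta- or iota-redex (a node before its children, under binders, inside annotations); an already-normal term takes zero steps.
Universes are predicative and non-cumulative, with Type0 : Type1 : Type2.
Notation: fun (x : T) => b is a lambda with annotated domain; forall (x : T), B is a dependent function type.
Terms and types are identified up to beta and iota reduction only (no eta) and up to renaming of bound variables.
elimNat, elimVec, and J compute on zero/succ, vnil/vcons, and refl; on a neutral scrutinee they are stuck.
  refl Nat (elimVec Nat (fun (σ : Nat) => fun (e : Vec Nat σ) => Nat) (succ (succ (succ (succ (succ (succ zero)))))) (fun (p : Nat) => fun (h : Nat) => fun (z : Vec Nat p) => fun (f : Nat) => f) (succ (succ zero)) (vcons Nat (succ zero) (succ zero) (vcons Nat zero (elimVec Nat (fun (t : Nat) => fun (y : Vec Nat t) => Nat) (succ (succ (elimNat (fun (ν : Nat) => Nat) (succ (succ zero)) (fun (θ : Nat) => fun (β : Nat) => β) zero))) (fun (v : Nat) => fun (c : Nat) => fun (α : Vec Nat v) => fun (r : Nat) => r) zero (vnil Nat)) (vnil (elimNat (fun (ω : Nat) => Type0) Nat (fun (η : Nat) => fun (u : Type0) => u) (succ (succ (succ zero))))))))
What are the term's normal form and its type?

reduced normal form:
  refl Nat (succ (succ (succ (succ (succ (succ zero))))))
inferred type:
  Eq Nat (succ (succ (succ (succ (succ (succ zero)))))) (succ (succ (succ (succ (succ (succ zero))))))


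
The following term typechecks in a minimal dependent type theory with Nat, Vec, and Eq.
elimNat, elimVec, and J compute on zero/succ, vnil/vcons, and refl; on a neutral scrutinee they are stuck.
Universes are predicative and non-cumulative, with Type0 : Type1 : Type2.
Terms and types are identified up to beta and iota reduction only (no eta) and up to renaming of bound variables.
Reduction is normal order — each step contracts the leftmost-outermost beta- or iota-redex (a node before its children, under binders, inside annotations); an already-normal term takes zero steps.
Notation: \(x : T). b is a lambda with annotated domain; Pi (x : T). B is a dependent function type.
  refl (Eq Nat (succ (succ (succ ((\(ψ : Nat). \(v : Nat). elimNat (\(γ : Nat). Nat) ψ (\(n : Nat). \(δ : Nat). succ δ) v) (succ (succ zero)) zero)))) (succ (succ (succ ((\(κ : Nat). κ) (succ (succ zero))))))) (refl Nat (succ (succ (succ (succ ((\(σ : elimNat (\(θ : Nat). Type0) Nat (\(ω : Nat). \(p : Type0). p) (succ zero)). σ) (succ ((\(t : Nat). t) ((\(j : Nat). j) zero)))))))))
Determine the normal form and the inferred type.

resulting normal form:
  refl (Eq Nat (succ (succ (succ (succ (succ zero))))) (succ (succ (succ (succ (succ zero)))))) (refl Nat (succ (succ (succ (succ (succ zero))))))
inferred type:
  Eq (Eq Nat (succ (succ (succ (succ (succ zero))))) (succ (succ (succ (succ (succ zero)))))) (refl Nat (succ (succ (succ (succ (succ zero)))))) (refl Nat (succ (succ (succ (succ (succ zero))))))
observation: reduction starts at a beta-redex, and 7 normal-order steps reach the normal form.


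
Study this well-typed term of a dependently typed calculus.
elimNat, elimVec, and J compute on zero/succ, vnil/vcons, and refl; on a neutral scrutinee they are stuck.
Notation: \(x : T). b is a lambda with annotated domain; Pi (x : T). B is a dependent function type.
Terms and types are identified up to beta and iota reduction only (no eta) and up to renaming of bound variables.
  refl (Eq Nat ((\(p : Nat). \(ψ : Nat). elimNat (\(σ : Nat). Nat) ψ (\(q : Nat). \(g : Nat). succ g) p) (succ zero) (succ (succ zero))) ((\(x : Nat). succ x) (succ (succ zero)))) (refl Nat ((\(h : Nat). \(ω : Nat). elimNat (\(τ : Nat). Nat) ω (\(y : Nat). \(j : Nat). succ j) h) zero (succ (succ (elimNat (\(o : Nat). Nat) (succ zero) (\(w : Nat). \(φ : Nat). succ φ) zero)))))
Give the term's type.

type:
  Eq (Eq Nat (succ (succ (succ zero))) (succ (succ (succ zero)))) (refl Nat (succ (succ (succ zero)))) (refl Nat (succ (succ (succ zero))))


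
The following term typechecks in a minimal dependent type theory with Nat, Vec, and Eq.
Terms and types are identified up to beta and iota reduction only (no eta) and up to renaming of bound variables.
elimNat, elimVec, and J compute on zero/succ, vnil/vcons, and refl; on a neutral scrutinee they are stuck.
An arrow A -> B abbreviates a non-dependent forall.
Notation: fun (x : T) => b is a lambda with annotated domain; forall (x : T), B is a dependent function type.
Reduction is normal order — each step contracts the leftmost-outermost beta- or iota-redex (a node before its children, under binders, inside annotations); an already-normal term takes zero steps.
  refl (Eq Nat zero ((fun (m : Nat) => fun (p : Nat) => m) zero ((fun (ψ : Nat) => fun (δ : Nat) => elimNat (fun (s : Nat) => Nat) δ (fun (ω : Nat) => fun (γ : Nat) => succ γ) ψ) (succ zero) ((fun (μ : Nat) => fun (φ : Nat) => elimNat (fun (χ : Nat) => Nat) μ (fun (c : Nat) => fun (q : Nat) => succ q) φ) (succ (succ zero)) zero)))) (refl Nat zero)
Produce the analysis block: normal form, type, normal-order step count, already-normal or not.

resulting normal form:
  refl (Eq Nat zero zero) (refl Nat zero)
the term's type:
  Eq (Eq Nat zero zero) (refl Nat zero) (refl Nat zero)
reduction steps (normal order): 2
started in normal form: no
first contracted redex: a beta-redex


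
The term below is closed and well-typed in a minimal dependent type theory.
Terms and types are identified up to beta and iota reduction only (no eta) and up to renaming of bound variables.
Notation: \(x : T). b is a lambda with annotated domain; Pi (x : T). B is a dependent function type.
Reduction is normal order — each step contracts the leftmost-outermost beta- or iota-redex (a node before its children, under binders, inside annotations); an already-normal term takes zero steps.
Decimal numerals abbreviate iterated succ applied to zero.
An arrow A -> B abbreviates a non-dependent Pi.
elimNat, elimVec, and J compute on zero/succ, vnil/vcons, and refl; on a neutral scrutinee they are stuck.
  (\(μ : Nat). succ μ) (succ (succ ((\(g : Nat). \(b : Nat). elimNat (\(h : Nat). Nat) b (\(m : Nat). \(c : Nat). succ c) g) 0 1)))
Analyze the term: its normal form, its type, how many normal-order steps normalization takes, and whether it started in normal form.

reduced normal form:
  4
type:
  Nat
normal-order step count: 4
started in normal form: no
first contracted redex: a beta-redex
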